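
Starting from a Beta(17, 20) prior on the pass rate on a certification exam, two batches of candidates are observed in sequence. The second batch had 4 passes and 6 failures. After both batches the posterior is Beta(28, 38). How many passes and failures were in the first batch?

Because Beta–binomial updating is additive in the counts, the combined data contributed (α_post−α_prior, β_post−β_prior) successes and failures.
Total across both batches: 28−17=11 passes, 38−20=18 failures.
Subtract the second batch: 11−4=7 passes and 18−6=12 failures.

7 passes and 12 failures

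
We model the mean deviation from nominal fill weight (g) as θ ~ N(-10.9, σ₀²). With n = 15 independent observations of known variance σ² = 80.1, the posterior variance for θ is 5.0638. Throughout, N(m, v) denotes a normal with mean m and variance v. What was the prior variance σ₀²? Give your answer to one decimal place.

Posterior precision equals prior precision plus data precision: 1/σ_n² = 1/σ₀² + n/σ².
So 1/σ₀² = 1/5.0638 − 15/80.1 = 0.197480 − 0.187266 = 0.010214.
Hence σ₀² = 1/0.010214 ≈ 97.9.

σ₀² = 97.9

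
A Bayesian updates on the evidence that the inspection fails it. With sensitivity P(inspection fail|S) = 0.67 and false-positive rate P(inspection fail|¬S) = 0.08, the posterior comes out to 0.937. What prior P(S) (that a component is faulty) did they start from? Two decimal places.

In odds form, posterior odds = prior odds × likelihood ratio, so prior odds = posterior odds ÷ LR.
Posterior odds = 0.937/(1−0.937) = 14.8730. LR = 0.67/0.08 = 8.3750.
Prior odds = 14.8730/8.3750 = 1.7759, so P(S) = 1.7759/(1+1.7759) ≈ 0.64.

P(S) = 0.64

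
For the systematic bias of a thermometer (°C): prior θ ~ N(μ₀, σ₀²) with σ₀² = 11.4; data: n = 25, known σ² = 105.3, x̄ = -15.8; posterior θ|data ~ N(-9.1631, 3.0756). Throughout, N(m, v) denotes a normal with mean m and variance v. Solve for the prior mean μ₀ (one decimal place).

μ₀ = 8.8

With known observation variance, the Normal–Normal posterior has precision τ_n = τ₀ + n/σ² and mean μ_n = (τ₀μ₀ + (n/σ²)x̄)/τ_n.
Here τ₀ = 1/11.4 = 0.087719 and τ_data = 25/105.3 = 0.237417, so τ_n = 0.325136.
Rearranging for μ₀: μ₀ = (μ_n·τ_n − τ_data·x̄)/τ₀ = (-9.1631·0.325136 − 0.237417·-15.8) / 0.087719 = 0.771935/0.087719 ≈ 8.8.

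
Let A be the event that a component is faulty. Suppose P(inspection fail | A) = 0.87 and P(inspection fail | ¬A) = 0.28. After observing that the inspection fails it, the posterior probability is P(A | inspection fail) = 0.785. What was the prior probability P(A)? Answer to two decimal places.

P(A) = 0.54

In odds form, posterior odds = prior odds × likelihood ratio, so prior odds = posterior odds ÷ LR.
Posterior odds = 0.785/(1−0.785) = 3.6512. LR = 0.87/0.28 = 3.1071.
Prior odds = 3.6512/3.1071 = 1.1751, so P(A) = 1.1751/(1+1.1751) ≈ 0.54.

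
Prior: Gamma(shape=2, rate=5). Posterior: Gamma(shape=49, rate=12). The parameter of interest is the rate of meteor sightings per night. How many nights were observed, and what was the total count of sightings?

n = 7 nights with total 47 sightings

Gamma–Poisson conjugacy: posterior shape = α + Σxᵢ, posterior rate = β + n.
Matching: Σxᵢ = 49 − 2 = 47 and n = 12 − 5 = 7.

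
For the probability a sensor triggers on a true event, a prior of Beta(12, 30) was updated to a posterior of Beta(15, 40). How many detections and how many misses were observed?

3 detections and 10 misses

A Beta(α, β) prior with s successes and f failures in binomial data gives a Beta(α+s, β+f) posterior.
Match parameters: s=15−12=3, f=40−30=10.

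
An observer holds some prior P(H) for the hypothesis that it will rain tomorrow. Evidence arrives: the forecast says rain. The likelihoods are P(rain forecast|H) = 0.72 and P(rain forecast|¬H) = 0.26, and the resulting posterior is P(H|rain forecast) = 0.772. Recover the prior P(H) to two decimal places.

Bayes' rule in odds form gives O(H|E) = O(H)·[P(E|H)/P(E|¬H)], hence O(H) = O(H|E)/LR.
Posterior odds = 0.772/(1−0.772) = 3.3860. LR = 0.72/0.26 = 2.7692.
Prior odds = 3.3860/2.7692 = 1.2227, so P(H) = 1.2227/(1+1.2227) ≈ 0.55.

P(H) = 0.55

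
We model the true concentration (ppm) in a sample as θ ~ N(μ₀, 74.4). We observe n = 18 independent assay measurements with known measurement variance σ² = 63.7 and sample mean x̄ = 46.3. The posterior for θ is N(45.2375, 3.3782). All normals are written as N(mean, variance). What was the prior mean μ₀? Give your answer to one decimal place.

With known observation variance, the Normal–Normal posterior has precision τ_n = τ₀ + n/σ² and mean μ_n = (τ₀μ₀ + (n/σ²)x̄)/τ_n.
Here τ₀ = 1/74.4 = 0.013441 and τ_data = 18/63.7 = 0.282575, so τ_n = 0.296016.
Rearranging for μ₀: μ₀ = (μ_n·τ_n − τ_data·x̄)/τ₀ = (45.2375·0.296016 − 0.282575·46.3) / 0.013441 = 0.307801/0.013441 ≈ 22.9.

μ₀ = 22.9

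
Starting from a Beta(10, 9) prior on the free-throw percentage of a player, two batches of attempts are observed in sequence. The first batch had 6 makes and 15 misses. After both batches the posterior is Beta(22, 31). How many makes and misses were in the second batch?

6 makes and 7 misses

Sequential conjugate updates are equivalent to a single update on the pooled data, so total successes = posterior α − prior α and total failures = posterior β − prior β.
Total across both batches: 22−10=12 makes, 31−9=22 misses.
Subtract the first batch: 12−6=6 makes and 22−15=7 misses.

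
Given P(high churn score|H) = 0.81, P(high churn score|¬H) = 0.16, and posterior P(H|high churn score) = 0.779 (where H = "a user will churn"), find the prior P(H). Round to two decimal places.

P(H) = 0.41

In odds form, posterior odds = prior odds × likelihood ratio, so prior odds = posterior odds ÷ LR.
Posterior odds = 0.779/(1−0.779) = 3.5249. LR = 0.81/0.16 = 5.0625.
Prior odds = 3.5249/5.0625 = 0.6963, so P(H) = 0.6963/(1+0.6963) ≈ 0.41.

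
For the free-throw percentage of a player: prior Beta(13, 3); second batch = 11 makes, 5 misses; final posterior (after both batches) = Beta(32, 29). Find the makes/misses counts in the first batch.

8 makes and 21 misses

Sequential conjugate updates are equivalent to a single update on the pooled data, so total successes = posterior α − prior α and total failures = posterior β − prior β.
Total across both batches: 32−13=19 makes, 29−3=26 misses.
Subtract the second batch: 19−11=8 makes and 26−5=21 misses.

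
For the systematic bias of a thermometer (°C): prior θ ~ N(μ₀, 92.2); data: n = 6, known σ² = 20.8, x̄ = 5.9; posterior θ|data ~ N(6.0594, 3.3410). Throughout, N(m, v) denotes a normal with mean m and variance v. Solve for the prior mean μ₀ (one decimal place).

With known observation variance, the Normal–Normal posterior has precision τ_n = τ₀ + n/σ² and mean μ_n = (τ₀μ₀ + (n/σ²)x̄)/τ_n.
Here τ₀ = 1/92.2 = 0.010846 and τ_data = 6/20.8 = 0.288462, so τ_n = 0.299308.
Rearranging for μ₀: μ₀ = (μ_n·τ_n − τ_data·x̄)/τ₀ = (6.0594·0.299308 − 0.288462·5.9) / 0.010846 = 0.111701/0.010846 ≈ 10.3.

μ₀ = 10.3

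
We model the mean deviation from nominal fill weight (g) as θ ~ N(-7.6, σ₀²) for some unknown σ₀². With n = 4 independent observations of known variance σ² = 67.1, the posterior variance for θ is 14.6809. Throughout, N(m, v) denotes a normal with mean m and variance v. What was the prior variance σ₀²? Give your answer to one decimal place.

σ₀² = 117.6

For the Normal–Normal model with known σ², precisions add: τ_n = τ₀ + n/σ².
So 1/σ₀² = 1/14.6809 − 4/67.1 = 0.068116 − 0.059613 = 0.008503.
Hence σ₀² = 1/0.008503 ≈ 117.6.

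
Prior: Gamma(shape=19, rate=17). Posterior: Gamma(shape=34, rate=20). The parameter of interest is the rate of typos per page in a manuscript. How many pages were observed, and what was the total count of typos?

Gamma–Poisson conjugacy: posterior shape = α + Σxᵢ, posterior rate = β + n.
Matching: Σxᵢ = 34 − 19 = 15 and n = 20 − 17 = 3.

n = 3 pages with total 15 typos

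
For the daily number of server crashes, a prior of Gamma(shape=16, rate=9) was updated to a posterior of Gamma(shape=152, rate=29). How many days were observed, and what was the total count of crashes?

n = 20 days with total 136 crashes

Gamma–Poisson conjugacy: posterior shape = α + Σxᵢ, posterior rate = β + n.
Matching: Σxᵢ = 152 − 16 = 136 and n = 29 − 9 = 20.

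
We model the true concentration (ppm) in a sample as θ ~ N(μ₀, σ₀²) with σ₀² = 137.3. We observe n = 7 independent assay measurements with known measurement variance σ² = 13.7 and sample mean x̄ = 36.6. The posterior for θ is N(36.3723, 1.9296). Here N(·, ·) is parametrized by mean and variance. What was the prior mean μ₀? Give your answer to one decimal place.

μ₀ = 20.4

The posterior mean is a precision-weighted average: μ_n = (τ₀μ₀ + τ_data·x̄)/(τ₀+τ_data), with τ₀=1/σ₀² and τ_data=n/σ².
Here τ₀ = 1/137.3 = 0.007283 and τ_data = 7/13.7 = 0.510949, so τ_n = 0.518232.
Rearranging for μ₀: μ₀ = (μ_n·τ_n − τ_data·x̄)/τ₀ = (36.3723·0.518232 − 0.510949·36.6) / 0.007283 = 0.148556/0.007283 ≈ 20.4.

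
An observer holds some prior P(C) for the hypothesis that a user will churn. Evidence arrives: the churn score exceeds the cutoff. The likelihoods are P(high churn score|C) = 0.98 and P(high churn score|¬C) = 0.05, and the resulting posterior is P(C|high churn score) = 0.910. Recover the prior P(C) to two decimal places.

P(C) = 0.34

In odds form, posterior odds = prior odds × likelihood ratio, so prior odds = posterior odds ÷ LR.
Posterior odds = 0.910/(1−0.910) = 10.1111. LR = 0.98/0.05 = 19.6000.
Prior odds = 10.1111/19.6000 = 0.5159, so P(C) = 0.5159/(1+0.5159) ≈ 0.34.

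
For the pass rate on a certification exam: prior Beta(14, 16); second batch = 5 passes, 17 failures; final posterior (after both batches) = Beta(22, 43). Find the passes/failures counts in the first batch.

3 passes and 10 failures

Sequential conjugate updates are equivalent to a single update on the pooled data, so total successes = posterior α − prior α and total failures = posterior β − prior β.
Total across both batches: 22−14=8 passes, 43−16=27 failures.
Subtract the second batch: 8−5=3 passes and 27−17=10 failures.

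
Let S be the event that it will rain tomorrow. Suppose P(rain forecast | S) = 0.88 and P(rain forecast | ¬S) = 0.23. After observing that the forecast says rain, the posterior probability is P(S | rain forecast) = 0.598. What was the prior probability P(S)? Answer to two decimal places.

In odds form, posterior odds = prior odds × likelihood ratio, so prior odds = posterior odds ÷ LR.
Posterior odds = 0.598/(1−0.598) = 1.4876. LR = 0.88/0.23 = 3.8261.
Prior odds = 1.4876/3.8261 = 0.3888, so P(S) = 0.3888/(1+0.3888) ≈ 0.28.

P(S) = 0.28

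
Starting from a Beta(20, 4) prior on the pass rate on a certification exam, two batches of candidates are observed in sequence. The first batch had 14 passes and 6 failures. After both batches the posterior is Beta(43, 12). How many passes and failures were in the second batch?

Sequential conjugate updates are equivalent to a single update on the pooled data, so total successes = posterior α − prior α and total failures = posterior β − prior β.
Total across both batches: 43−20=23 passes, 12−4=8 failures.
Subtract the first batch: 23−14=9 passes and 8−6=2 failures.

9 passes and 2 failures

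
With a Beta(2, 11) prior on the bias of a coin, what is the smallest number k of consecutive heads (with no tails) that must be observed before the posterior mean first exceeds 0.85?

k = 61

After k heads and 0 tails the posterior is Beta(2+k, 11), with mean (2+k)/(2+11+k).
Set (2+k)/(13+k) > 0.85 and solve: k > (0.85·13 − 2)/(1 − 0.85) = 60.333.
The smallest integer exceeding 60.333 is 61.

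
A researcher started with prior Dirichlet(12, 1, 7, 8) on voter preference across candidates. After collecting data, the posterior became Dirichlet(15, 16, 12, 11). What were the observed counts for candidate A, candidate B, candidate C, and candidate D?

counts (3, 15, 5, 3)

For a Dirichlet(α) prior with multinomial counts c, the posterior is Dirichlet(α + c) componentwise.
Counts are posterior − prior componentwise: 15−12=3, 16−1=15, 12−7=5, 11−8=3.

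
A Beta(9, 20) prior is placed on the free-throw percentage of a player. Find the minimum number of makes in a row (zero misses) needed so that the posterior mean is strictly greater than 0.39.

After k makes and 0 misses the posterior is Beta(9+k, 20), with mean (9+k)/(9+20+k).
Set (9+k)/(29+k) > 0.39 and solve: k > (0.39·29 − 9)/(1 − 0.39) = 3.787.
The smallest integer exceeding 3.787 is 4, and checking k=4: (13)/(33) = 0.3939 > 0.39.

k = 4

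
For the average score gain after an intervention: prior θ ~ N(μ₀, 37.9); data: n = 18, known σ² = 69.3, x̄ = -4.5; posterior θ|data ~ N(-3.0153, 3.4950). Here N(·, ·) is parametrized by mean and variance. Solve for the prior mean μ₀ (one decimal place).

μ₀ = 11.6

The posterior mean is a precision-weighted average: μ_n = (τ₀μ₀ + τ_data·x̄)/(τ₀+τ_data), with τ₀=1/σ₀² and τ_data=n/σ².
Here τ₀ = 1/37.9 = 0.026385 and τ_data = 18/69.3 = 0.259740, so τ_n = 0.286125.
Rearranging for μ₀: μ₀ = (μ_n·τ_n − τ_data·x̄)/τ₀ = (-3.0153·0.286125 − 0.259740·-4.5) / 0.026385 = 0.306077/0.026385 ≈ 11.6.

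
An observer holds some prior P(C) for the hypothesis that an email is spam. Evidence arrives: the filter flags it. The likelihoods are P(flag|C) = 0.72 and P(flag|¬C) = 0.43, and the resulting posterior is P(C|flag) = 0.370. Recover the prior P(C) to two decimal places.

P(C) = 0.26

Bayes' rule in odds form gives O(C|E) = O(C)·[P(E|C)/P(E|¬C)], hence O(C) = O(C|E)/LR.
Posterior odds = 0.370/(1−0.370) = 0.5873. LR = 0.72/0.43 = 1.6744.
Prior odds = 0.5873/1.6744 = 0.3508, so P(C) = 0.3508/(1+0.3508) ≈ 0.26.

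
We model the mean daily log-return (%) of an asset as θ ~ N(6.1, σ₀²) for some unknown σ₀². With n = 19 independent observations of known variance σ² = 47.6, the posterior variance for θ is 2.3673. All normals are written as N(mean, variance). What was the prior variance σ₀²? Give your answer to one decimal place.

Posterior precision equals prior precision plus data precision: 1/σ_n² = 1/σ₀² + n/σ².
So 1/σ₀² = 1/2.3673 − 19/47.6 = 0.422422 − 0.399160 = 0.023262.
Hence σ₀² = 1/0.023262 ≈ 43.0.

σ₀² = 43.0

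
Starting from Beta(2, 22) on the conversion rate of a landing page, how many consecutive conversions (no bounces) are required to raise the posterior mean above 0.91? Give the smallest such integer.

After k conversions and 0 bounces the posterior is Beta(2+k, 22), with mean (2+k)/(2+22+k).
Set (2+k)/(24+k) > 0.91 and solve: k > (0.91·24 − 2)/(1 − 0.91) = 220.444.
The smallest integer exceeding 220.444 is 221.

k = 221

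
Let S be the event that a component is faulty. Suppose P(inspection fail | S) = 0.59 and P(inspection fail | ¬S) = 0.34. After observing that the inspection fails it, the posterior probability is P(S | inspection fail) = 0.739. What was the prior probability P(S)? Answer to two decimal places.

Bayes' rule in odds form gives O(S|E) = O(S)·[P(E|S)/P(E|¬S)], hence O(S) = O(S|E)/LR.
Posterior odds = 0.739/(1−0.739) = 2.8314. LR = 0.59/0.34 = 1.7353.
Prior odds = 2.8314/1.7353 = 1.6316, so P(S) = 1.6316/(1+1.6316) ≈ 0.62.

P(S) = 0.62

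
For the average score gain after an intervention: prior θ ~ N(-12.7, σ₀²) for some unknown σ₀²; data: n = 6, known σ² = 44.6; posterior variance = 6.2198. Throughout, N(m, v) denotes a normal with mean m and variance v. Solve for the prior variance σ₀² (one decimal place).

For the Normal–Normal model with known σ², precisions add: τ_n = τ₀ + n/σ².
So 1/σ₀² = 1/6.2198 − 6/44.6 = 0.160777 − 0.134529 = 0.026248.
Hence σ₀² = 1/0.026248 ≈ 38.1.

σ₀² = 38.1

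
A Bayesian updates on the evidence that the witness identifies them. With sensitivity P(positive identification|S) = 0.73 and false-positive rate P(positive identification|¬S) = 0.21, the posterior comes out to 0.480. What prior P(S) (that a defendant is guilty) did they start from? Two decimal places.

Bayes' rule in odds form gives O(S|E) = O(S)·[P(E|S)/P(E|¬S)], hence O(S) = O(S|E)/LR.
Posterior odds = 0.480/(1−0.480) = 0.9231. LR = 0.73/0.21 = 3.4762.
Prior odds = 0.9231/3.4762 = 0.2655, so P(S) = 0.2655/(1+0.2655) ≈ 0.21.

P(S) = 0.21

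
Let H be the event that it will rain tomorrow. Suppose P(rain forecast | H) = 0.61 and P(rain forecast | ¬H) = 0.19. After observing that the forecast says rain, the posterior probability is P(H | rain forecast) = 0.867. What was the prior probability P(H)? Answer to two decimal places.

P(H) = 0.67

Bayes' rule in odds form gives O(H|E) = O(H)·[P(E|H)/P(E|¬H)], hence O(H) = O(H|E)/LR.
Posterior odds = 0.867/(1−0.867) = 6.5188. LR = 0.61/0.19 = 3.2105.
Prior odds = 6.5188/3.2105 = 2.0305, so P(H) = 2.0305/(1+2.0305) ≈ 0.67.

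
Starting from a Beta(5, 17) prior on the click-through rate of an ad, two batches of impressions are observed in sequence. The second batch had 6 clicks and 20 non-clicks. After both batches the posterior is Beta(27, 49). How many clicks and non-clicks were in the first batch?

Sequential conjugate updates are equivalent to a single update on the pooled data, so total successes = posterior α − prior α and total failures = posterior β − prior β.
Total across both batches: 27−5=22 clicks, 49−17=32 non-clicks.
Subtract the second batch: 22−6=16 clicks and 32−20=12 non-clicks.

16 clicks and 12 non-clicks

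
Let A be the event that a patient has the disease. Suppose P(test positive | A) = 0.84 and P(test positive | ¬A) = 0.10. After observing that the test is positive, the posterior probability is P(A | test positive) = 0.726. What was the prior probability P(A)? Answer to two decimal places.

P(A) = 0.24

Bayes' rule in odds form gives O(A|E) = O(A)·[P(E|A)/P(E|¬A)], hence O(A) = O(A|E)/LR.
Posterior odds = 0.726/(1−0.726) = 2.6496. LR = 0.84/0.10 = 8.4000.
Prior odds = 2.6496/8.4000 = 0.3154, so P(A) = 0.3154/(1+0.3154) ≈ 0.24.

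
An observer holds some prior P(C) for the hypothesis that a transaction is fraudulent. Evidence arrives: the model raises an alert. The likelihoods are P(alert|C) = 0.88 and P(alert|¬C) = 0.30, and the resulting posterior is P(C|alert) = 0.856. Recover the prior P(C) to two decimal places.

In odds form, posterior odds = prior odds × likelihood ratio, so prior odds = posterior odds ÷ LR.
Posterior odds = 0.856/(1−0.856) = 5.9444. LR = 0.88/0.30 = 2.9333.
Prior odds = 5.9444/2.9333 = 2.0265, so P(C) = 2.0265/(1+2.0265) ≈ 0.67.

P(C) = 0.67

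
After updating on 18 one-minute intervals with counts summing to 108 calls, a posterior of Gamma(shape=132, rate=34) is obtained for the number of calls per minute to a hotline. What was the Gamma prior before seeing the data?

Gamma–Poisson conjugacy: posterior shape = α + Σxᵢ, posterior rate = β + n.
So α = 132 − 108 = 24 and β = 34 − 18 = 16.

Gamma(shape=24, rate=16)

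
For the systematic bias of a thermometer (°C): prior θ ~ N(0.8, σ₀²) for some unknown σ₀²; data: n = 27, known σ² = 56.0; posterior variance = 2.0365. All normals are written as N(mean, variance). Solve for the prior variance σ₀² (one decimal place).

σ₀² = 112.4

For the Normal–Normal model with known σ², precisions add: τ_n = τ₀ + n/σ².
So 1/σ₀² = 1/2.0365 − 27/56.0 = 0.491039 − 0.482143 = 0.008896.
Hence σ₀² = 1/0.008896 ≈ 112.4.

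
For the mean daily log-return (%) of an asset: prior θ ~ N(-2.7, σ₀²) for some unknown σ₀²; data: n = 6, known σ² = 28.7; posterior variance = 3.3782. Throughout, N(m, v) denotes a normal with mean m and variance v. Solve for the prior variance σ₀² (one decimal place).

σ₀² = 11.5

For the Normal–Normal model with known σ², precisions add: τ_n = τ₀ + n/σ².
So 1/σ₀² = 1/3.3782 − 6/28.7 = 0.296016 − 0.209059 = 0.086957.
Hence σ₀² = 1/0.086957 ≈ 11.5.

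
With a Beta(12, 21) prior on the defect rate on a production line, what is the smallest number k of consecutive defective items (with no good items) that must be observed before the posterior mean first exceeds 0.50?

k = 10

After k defective items and 0 good items the posterior is Beta(12+k, 21), with mean (12+k)/(12+21+k).
Set (12+k)/(33+k) > 0.50 and solve: k > (0.50·33 − 12)/(1 − 0.50) = 9.000.
The smallest integer exceeding 9.000 is 10.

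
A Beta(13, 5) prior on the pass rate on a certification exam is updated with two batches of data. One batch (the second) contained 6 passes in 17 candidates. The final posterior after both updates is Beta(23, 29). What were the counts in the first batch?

4 passes and 13 failures

Sequential conjugate updates are equivalent to a single update on the pooled data, so total successes = posterior α − prior α and total failures = posterior β − prior β.
Total across both batches: 23−13=10 passes, 29−5=24 failures.
Subtract the second batch: 10−6=4 passes and 24−11=13 failures.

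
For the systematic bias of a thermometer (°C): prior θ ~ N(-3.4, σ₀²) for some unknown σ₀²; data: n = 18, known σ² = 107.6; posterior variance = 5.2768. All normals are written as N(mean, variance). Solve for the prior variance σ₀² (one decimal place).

σ₀² = 45.0

Posterior precision equals prior precision plus data precision: 1/σ_n² = 1/σ₀² + n/σ².
So 1/σ₀² = 1/5.2768 − 18/107.6 = 0.189509 − 0.167286 = 0.022223.
Hence σ₀² = 1/0.022223 ≈ 45.0.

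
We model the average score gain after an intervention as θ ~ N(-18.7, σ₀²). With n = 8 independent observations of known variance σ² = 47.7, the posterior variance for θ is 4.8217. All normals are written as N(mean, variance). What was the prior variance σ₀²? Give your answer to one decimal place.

For the Normal–Normal model with known σ², precisions add: τ_n = τ₀ + n/σ².
So 1/σ₀² = 1/4.8217 − 8/47.7 = 0.207396 − 0.167715 = 0.039681.
Hence σ₀² = 1/0.039681 ≈ 25.2.

σ₀² = 25.2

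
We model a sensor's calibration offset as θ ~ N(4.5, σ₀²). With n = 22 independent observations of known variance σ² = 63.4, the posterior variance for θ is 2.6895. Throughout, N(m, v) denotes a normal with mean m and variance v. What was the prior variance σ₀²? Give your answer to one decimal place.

σ₀² = 40.3

For the Normal–Normal model with known σ², precisions add: τ_n = τ₀ + n/σ².
So 1/σ₀² = 1/2.6895 − 22/63.4 = 0.371816 − 0.347003 = 0.024813.
Hence σ₀² = 1/0.024813 ≈ 40.3.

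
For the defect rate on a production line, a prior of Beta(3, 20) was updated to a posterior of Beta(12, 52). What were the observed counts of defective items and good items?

9 defective items and 32 good items

A Beta(α, β) prior with s successes and f failures in binomial data gives a Beta(α+s, β+f) posterior.
Match parameters: s=12−3=9, f=52−20=32.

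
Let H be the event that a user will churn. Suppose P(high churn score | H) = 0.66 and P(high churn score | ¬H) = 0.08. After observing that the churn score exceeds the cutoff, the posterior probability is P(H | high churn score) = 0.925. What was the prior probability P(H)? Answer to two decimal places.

Bayes' rule in odds form gives O(H|E) = O(H)·[P(E|H)/P(E|¬H)], hence O(H) = O(H|E)/LR.
Posterior odds = 0.925/(1−0.925) = 12.3333. LR = 0.66/0.08 = 8.2500.
Prior odds = 12.3333/8.2500 = 1.4949, so P(H) = 1.4949/(1+1.4949) ≈ 0.60.

P(H) = 0.60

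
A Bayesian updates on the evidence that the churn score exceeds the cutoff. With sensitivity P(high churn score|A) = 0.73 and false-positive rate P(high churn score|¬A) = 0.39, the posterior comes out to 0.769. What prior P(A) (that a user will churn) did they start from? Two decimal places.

P(A) = 0.64

Bayes' rule in odds form gives O(A|E) = O(A)·[P(E|A)/P(E|¬A)], hence O(A) = O(A|E)/LR.
Posterior odds = 0.769/(1−0.769) = 3.3290. LR = 0.73/0.39 = 1.8718.
Prior odds = 3.3290/1.8718 = 1.7785, so P(A) = 1.7785/(1+1.7785) ≈ 0.64.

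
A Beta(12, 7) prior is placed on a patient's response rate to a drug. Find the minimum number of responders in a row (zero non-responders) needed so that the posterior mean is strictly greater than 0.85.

After k responders and 0 non-responders the posterior is Beta(12+k, 7), with mean (12+k)/(12+7+k).
Set (12+k)/(19+k) > 0.85 and solve: k > (0.85·19 − 12)/(1 − 0.85) = 27.667.
The smallest integer exceeding 27.667 is 28, and checking k=28: (40)/(47) = 0.8511 > 0.85.

k = 28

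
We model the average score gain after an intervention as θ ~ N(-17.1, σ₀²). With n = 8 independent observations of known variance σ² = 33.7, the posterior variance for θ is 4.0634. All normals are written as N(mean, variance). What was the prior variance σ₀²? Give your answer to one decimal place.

σ₀² = 114.8

Posterior precision equals prior precision plus data precision: 1/σ_n² = 1/σ₀² + n/σ².
So 1/σ₀² = 1/4.0634 − 8/33.7 = 0.246099 − 0.237389 = 0.008710.
Hence σ₀² = 1/0.008710 ≈ 114.8.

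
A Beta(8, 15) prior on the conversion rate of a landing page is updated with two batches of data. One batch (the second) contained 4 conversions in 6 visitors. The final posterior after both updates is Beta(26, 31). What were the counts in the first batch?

14 conversions and 14 bounces

Sequential conjugate updates are equivalent to a single update on the pooled data, so total successes = posterior α − prior α and total failures = posterior β − prior β.
Total across both batches: 26−8=18 conversions, 31−15=16 bounces.
Subtract the second batch: 18−4=14 conversions and 16−2=14 bounces.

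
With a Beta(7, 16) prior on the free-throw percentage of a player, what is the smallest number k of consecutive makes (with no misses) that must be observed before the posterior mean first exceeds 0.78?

After k makes and 0 misses the posterior is Beta(7+k, 16), with mean (7+k)/(7+16+k).
Set (7+k)/(23+k) > 0.78 and solve: k > (0.78·23 − 7)/(1 − 0.78) = 49.727.
The smallest integer exceeding 49.727 is 50.

k = 50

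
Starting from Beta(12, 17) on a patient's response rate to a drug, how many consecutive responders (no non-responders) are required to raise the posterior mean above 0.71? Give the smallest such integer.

k = 30

After k responders and 0 non-responders the posterior is Beta(12+k, 17), with mean (12+k)/(12+17+k).
Set (12+k)/(29+k) > 0.71 and solve: k > (0.71·29 − 12)/(1 − 0.71) = 29.621.
The smallest integer exceeding 29.621 is 30, and checking k=30: (42)/(59) = 0.7119 > 0.71.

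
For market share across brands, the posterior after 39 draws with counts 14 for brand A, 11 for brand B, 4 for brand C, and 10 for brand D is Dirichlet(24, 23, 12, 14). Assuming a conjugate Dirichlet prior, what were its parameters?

For a Dirichlet(α) prior with multinomial counts c, the posterior is Dirichlet(α + c) componentwise.
Subtract each count from the matching posterior parameter: 24−14=10, 23−11=12, 12−4=8, 14−10=4.

Dirichlet(10, 12, 8, 4)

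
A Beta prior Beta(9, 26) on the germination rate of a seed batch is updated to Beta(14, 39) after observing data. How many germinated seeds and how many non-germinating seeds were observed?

Under Beta–binomial conjugacy the posterior parameters are (a+s, b+f).
Match parameters: s=14−9=5, f=39−26=13.

5 germinated seeds and 13 non-germinating seeds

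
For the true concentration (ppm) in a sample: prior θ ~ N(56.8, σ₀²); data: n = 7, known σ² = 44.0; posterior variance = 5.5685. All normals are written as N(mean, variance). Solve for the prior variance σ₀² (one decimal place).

σ₀² = 48.8

For the Normal–Normal model with known σ², precisions add: τ_n = τ₀ + n/σ².
So 1/σ₀² = 1/5.5685 − 7/44.0 = 0.179582 − 0.159091 = 0.020491.
Hence σ₀² = 1/0.020491 ≈ 48.8.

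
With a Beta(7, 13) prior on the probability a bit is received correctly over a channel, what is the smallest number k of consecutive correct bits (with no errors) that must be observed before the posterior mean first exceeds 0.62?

k = 15

After k correct bits and 0 errors the posterior is Beta(7+k, 13), with mean (7+k)/(7+13+k).
Set (7+k)/(20+k) > 0.62 and solve: k > (0.62·20 − 7)/(1 − 0.62) = 14.211.
The smallest integer exceeding 14.211 is 15.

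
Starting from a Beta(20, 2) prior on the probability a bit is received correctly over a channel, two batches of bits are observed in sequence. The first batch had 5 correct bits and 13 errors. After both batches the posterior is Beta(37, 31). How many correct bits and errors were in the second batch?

Sequential conjugate updates are equivalent to a single update on the pooled data, so total successes = posterior α − prior α and total failures = posterior β − prior β.
Total across both batches: 37−20=17 correct bits, 31−2=29 errors.
Subtract the first batch: 17−5=12 correct bits and 29−13=16 errors.

12 correct bits and 16 errors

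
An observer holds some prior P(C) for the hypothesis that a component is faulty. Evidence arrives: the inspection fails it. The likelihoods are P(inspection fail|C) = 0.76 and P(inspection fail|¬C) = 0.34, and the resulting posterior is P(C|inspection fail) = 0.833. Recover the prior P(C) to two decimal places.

In odds form, posterior odds = prior odds × likelihood ratio, so prior odds = posterior odds ÷ LR.
Posterior odds = 0.833/(1−0.833) = 4.9880. LR = 0.76/0.34 = 2.2353.
Prior odds = 4.9880/2.2353 = 2.2315, so P(C) = 2.2315/(1+2.2315) ≈ 0.69.

P(C) = 0.69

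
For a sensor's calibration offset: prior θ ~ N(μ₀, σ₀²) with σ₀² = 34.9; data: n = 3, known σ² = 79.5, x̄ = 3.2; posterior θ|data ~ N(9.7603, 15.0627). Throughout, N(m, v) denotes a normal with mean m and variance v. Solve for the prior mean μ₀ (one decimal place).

μ₀ = 18.4

The posterior mean is a precision-weighted average: μ_n = (τ₀μ₀ + τ_data·x̄)/(τ₀+τ_data), with τ₀=1/σ₀² and τ_data=n/σ².
Here τ₀ = 1/34.9 = 0.028653 and τ_data = 3/79.5 = 0.037736, so τ_n = 0.066389.
Rearranging for μ₀: μ₀ = (μ_n·τ_n − τ_data·x̄)/τ₀ = (9.7603·0.066389 − 0.037736·3.2) / 0.028653 = 0.527221/0.028653 ≈ 18.4.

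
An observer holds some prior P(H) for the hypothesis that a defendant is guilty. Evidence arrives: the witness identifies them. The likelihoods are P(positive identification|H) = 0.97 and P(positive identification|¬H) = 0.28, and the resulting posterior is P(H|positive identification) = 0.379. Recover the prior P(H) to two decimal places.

In odds form, posterior odds = prior odds × likelihood ratio, so prior odds = posterior odds ÷ LR.
Posterior odds = 0.379/(1−0.379) = 0.6103. LR = 0.97/0.28 = 3.4643.
Prior odds = 0.6103/3.4643 = 0.1762, so P(H) = 0.1762/(1+0.1762) ≈ 0.15.

P(H) = 0.15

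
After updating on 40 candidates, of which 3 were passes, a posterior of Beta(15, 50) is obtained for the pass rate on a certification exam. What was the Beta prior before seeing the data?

Beta(12, 13)

Beta is conjugate to the binomial likelihood: posterior = Beta(a+s, b+f).
So a = 15 − 3 = 12 and b = 50 − 37 = 13.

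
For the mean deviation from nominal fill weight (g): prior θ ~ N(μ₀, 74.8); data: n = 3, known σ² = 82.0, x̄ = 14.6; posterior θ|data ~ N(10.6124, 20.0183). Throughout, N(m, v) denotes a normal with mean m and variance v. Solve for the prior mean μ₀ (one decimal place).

μ₀ = -0.3

With known observation variance, the Normal–Normal posterior has precision τ_n = τ₀ + n/σ² and mean μ_n = (τ₀μ₀ + (n/σ²)x̄)/τ_n.
Here τ₀ = 1/74.8 = 0.013369 and τ_data = 3/82.0 = 0.036585, so τ_n = 0.049954.
Rearranging for μ₀: μ₀ = (μ_n·τ_n − τ_data·x̄)/τ₀ = (10.6124·0.049954 − 0.036585·14.6) / 0.013369 = -0.004009/0.013369 ≈ -0.3.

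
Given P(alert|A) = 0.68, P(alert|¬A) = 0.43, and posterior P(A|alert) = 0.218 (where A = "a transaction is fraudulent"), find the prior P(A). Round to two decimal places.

In odds form, posterior odds = prior odds × likelihood ratio, so prior odds = posterior odds ÷ LR.
Posterior odds = 0.218/(1−0.218) = 0.2788. LR = 0.68/0.43 = 1.5814.
Prior odds = 0.2788/1.5814 = 0.1763, so P(A) = 0.1763/(1+0.1763) ≈ 0.15.

P(A) = 0.15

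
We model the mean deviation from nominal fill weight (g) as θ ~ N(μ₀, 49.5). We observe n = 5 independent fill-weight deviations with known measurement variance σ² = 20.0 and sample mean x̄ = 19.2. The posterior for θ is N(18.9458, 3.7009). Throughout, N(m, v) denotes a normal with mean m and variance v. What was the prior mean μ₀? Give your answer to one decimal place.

μ₀ = 15.8

With known observation variance, the Normal–Normal posterior has precision τ_n = τ₀ + n/σ² and mean μ_n = (τ₀μ₀ + (n/σ²)x̄)/τ_n.
Here τ₀ = 1/49.5 = 0.020202 and τ_data = 5/20.0 = 0.250000, so τ_n = 0.270202.
Rearranging for μ₀: μ₀ = (μ_n·τ_n − τ_data·x̄)/τ₀ = (18.9458·0.270202 − 0.250000·19.2) / 0.020202 = 0.319193/0.020202 ≈ 15.8.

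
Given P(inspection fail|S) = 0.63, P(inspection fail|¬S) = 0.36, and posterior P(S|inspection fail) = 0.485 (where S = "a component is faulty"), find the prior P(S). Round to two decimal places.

In odds form, posterior odds = prior odds × likelihood ratio, so prior odds = posterior odds ÷ LR.
Posterior odds = 0.485/(1−0.485) = 0.9417. LR = 0.63/0.36 = 1.7500.
Prior odds = 0.9417/1.7500 = 0.5381, so P(S) = 0.5381/(1+0.5381) ≈ 0.35.

P(S) = 0.35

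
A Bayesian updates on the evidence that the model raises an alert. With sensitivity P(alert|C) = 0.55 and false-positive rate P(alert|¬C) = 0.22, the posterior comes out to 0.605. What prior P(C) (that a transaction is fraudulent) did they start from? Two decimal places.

P(C) = 0.38

In odds form, posterior odds = prior odds × likelihood ratio, so prior odds = posterior odds ÷ LR.
Posterior odds = 0.605/(1−0.605) = 1.5316. LR = 0.55/0.22 = 2.5000.
Prior odds = 1.5316/2.5000 = 0.6126, so P(C) = 0.6126/(1+0.6126) ≈ 0.38.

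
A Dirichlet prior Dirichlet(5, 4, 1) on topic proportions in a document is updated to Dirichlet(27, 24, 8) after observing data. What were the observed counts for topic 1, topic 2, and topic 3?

For a Dirichlet(α) prior with multinomial counts c, the posterior is Dirichlet(α + c) componentwise.
Counts are posterior − prior componentwise: 27−5=22, 24−4=20, 8−1=7.

counts (22, 20, 7)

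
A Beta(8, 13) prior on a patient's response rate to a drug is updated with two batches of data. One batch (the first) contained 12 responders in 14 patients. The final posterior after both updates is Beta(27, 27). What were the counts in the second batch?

Because Beta–binomial updating is additive in the counts, the combined data contributed (α_post−α_prior, β_post−β_prior) successes and failures.
Total across both batches: 27−8=19 responders, 27−13=14 non-responders.
Subtract the first batch: 19−12=7 responders and 14−2=12 non-responders.

7 responders and 12 non-responders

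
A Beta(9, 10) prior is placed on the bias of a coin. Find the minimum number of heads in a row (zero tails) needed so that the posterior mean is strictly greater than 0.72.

After k heads and 0 tails the posterior is Beta(9+k, 10), with mean (9+k)/(9+10+k).
Set (9+k)/(19+k) > 0.72 and solve: k > (0.72·19 − 9)/(1 − 0.72) = 16.714.
The smallest integer exceeding 16.714 is 17.

k = 17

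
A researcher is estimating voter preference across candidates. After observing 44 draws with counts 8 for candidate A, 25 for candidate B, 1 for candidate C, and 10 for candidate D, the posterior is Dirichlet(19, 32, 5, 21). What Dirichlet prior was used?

Dirichlet(11, 7, 4, 11)

For a Dirichlet(α) prior with multinomial counts c, the posterior is Dirichlet(α + c) componentwise.
Subtract each count from the matching posterior parameter: 19−8=11, 32−25=7, 5−1=4, 21−10=11.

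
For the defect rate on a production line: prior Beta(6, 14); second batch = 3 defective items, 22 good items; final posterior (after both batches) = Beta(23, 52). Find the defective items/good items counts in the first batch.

14 defective items and 16 good items

Because Beta–binomial updating is additive in the counts, the combined data contributed (α_post−α_prior, β_post−β_prior) successes and failures.
Total across both batches: 23−6=17 defective items, 52−14=38 good items.
Subtract the second batch: 17−3=14 defective items and 38−22=16 good items.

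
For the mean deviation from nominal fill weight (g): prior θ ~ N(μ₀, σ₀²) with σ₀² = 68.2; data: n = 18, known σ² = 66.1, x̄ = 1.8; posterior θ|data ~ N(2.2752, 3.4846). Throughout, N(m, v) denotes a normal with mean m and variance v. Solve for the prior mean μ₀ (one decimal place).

The posterior mean is a precision-weighted average: μ_n = (τ₀μ₀ + τ_data·x̄)/(τ₀+τ_data), with τ₀=1/σ₀² and τ_data=n/σ².
Here τ₀ = 1/68.2 = 0.014663 and τ_data = 18/66.1 = 0.272315, so τ_n = 0.286978.
Rearranging for μ₀: μ₀ = (μ_n·τ_n − τ_data·x̄)/τ₀ = (2.2752·0.286978 − 0.272315·1.8) / 0.014663 = 0.162765/0.014663 ≈ 11.1.

μ₀ = 11.1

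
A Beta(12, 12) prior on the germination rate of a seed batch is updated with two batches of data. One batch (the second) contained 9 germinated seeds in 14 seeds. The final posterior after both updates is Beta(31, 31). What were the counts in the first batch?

10 germinated seeds and 14 non-germinating seeds

Because Beta–binomial updating is additive in the counts, the combined data contributed (α_post−α_prior, β_post−β_prior) successes and failures.
Total across both batches: 31−12=19 germinated seeds, 31−12=19 non-germinating seeds.
Subtract the second batch: 19−9=10 germinated seeds and 19−5=14 non-germinating seeds.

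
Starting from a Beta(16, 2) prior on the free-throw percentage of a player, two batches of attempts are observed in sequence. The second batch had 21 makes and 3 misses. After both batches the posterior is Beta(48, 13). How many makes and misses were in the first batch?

Sequential conjugate updates are equivalent to a single update on the pooled data, so total successes = posterior α − prior α and total failures = posterior β − prior β.
Total across both batches: 48−16=32 makes, 13−2=11 misses.
Subtract the second batch: 32−21=11 makes and 11−3=8 misses.

11 makes and 8 misses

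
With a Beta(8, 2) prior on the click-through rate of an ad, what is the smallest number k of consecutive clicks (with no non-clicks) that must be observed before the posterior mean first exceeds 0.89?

After k clicks and 0 non-clicks the posterior is Beta(8+k, 2), with mean (8+k)/(8+2+k).
Set (8+k)/(10+k) > 0.89 and solve: k > (0.89·10 − 8)/(1 − 0.89) = 8.182.
The smallest integer exceeding 8.182 is 9.

k = 9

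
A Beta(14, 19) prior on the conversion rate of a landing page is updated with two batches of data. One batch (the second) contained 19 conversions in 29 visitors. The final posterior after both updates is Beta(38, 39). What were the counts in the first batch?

Because Beta–binomial updating is additive in the counts, the combined data contributed (α_post−α_prior, β_post−β_prior) successes and failures.
Total across both batches: 38−14=24 conversions, 39−19=20 bounces.
Subtract the second batch: 24−19=5 conversions and 20−10=10 bounces.

5 conversions and 10 bounces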